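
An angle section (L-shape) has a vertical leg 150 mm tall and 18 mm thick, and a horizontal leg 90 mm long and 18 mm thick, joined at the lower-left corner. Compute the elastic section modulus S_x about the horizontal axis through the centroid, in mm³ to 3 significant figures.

Break the section into simple shapes (no overlaps), measuring from the bottom-left corner of the bounding box.
Vertical leg: 18 × 150, A = 2 700 mm², y = 75 mm, Ī = 5 062 500 mm⁴.
Horizontal leg (remainder): 72 × 18, A = 1 296 mm², y = 9 mm, Ī = 34 992 mm⁴.
Centroid: ȳ = ΣA·y / ΣA = 53.595 mm.
Transfer each piece to the horizontal axis through the centroid using Ī + A·d² with d = y − 53.595:
  vertical leg: d = 21.405 mm → contributes +6 299 617 mm⁴
  horizontal leg (remainder): d = -44.595 mm → contributes +2 612 319 mm⁴
Total I = 8 911 935 mm⁴.
Extreme fibre distance c = 96.405 mm; S = I/c = 92 442 mm³.

S_x ≈ 9.24 × 10⁴ mm³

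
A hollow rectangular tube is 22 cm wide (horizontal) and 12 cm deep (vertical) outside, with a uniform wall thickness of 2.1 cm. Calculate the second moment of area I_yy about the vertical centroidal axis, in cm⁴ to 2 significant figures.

I_yy ≈ 7000 cm⁴

Split into non-overlapping primitives; take the origin at the lower-left of the bounding box.
Outer rectangle: 22 × 12, A = 264 cm², x = 11 cm, Ī = 10 648 cm⁴.
Inner void (subtracted): 17.8 × 7.8, A = 138.8 cm², x = 11 cm, Ī = 3 666 cm⁴.
By symmetry the centroid is at mid-width, x̄ = 11 cm.
All pieces are centred on the vertical centroidal axis, so I = ΣĪ (holes subtracted) = 6 982 cm⁴.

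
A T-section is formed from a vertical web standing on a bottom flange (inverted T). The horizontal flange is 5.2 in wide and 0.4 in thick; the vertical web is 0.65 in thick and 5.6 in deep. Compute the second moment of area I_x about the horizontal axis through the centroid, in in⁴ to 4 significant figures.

Split into non-overlapping primitives; take the origin at the lower-left of the bounding box.
Flange: 5.2 × 0.4, A = 2.08 in², y = 0.2 in, Ī = 0.0277333 in⁴.
Web: 0.65 × 5.6, A = 3.64 in², y = 3.2 in, Ī = 9.51253 in⁴.
Centroid: ȳ = ΣA·y / ΣA = 2.10909 in.
Transfer each piece to the horizontal axis through the centroid using Ī + A·d² with d = y − 2.10909:
  flange: d = -1.90909 in → contributes +7.60856 in⁴
  web: d = 1.09091 in → contributes +13.8444 in⁴
Total I = 21.453 in⁴.

I_x ≈ 21.45 in⁴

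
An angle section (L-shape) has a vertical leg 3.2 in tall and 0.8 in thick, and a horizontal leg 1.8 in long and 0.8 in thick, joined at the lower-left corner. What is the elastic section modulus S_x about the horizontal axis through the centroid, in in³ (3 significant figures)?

Split into non-overlapping primitives; take the origin at the lower-left of the bounding box.
Vertical leg: 0.8 × 3.2, A = 2.56 in², y = 1.6 in, Ī = 2.1845 in⁴.
Horizontal leg (remainder): 1 × 0.8, A = 0.8 in², y = 0.4 in, Ī = 0.042667 in⁴.
Centroid: ȳ = ΣA·y / ΣA = 1.3143 in.
Transfer each piece to the horizontal axis through the centroid using Ī + A·d² with d = y − 1.3143:
  vertical leg: d = 0.28571 in → contributes +2.3935 in⁴
  horizontal leg (remainder): d = -0.91429 in → contributes +0.7114 in⁴
Total I = 3.1049 in⁴.
Extreme fibre distance c = 1.8857 in; S = I/c = 1.6465 in³.

S_x ≈ 1.65 in³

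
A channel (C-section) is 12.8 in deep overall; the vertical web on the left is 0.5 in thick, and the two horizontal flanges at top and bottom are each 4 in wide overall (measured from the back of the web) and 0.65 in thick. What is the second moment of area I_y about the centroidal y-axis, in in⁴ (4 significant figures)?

I_y ≈ 15.42 in⁴

Decompose the section into non-overlapping parts with the origin at the bottom-left of its bounding rectangle.
Web: 0.5 × 12.8, A = 6.4 in², x = 0.25 in, Ī = 0.133333 in⁴.
Top flange (beyond web): 3.5 × 0.65, A = 2.275 in², x = 2.25 in, Ī = 2.3224 in⁴.
Bottom flange (beyond web): 3.5 × 0.65, A = 2.275 in², x = 2.25 in, Ī = 2.3224 in⁴.
Centroid: x̄ = ΣA·x / ΣA = 1.08105 in.
Transfer each piece to the centroidal y-axis using Ī + A·d² with d = x − 1.08105:
  web: d = -0.83105 in → contributes +4.55346 in⁴
  top flange (beyond web): d = 1.16895 in → contributes +5.43105 in⁴
  bottom flange (beyond web): d = 1.16895 in → contributes +5.43105 in⁴
Total I = 15.4156 in⁴.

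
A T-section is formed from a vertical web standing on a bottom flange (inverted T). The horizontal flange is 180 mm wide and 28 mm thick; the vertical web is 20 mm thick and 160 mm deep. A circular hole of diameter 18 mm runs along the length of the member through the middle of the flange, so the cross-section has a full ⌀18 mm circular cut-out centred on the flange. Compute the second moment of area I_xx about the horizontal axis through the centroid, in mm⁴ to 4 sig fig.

Treat the section as a set of non-overlapping primitives; coordinates are from the bounding-box lower-left.
Flange: 180 × 28, A = 5 040 mm², y = 14 mm, Ī = 329 280 mm⁴.
Web: 20 × 160, A = 3 200 mm², y = 108 mm, Ī = 6 826 667 mm⁴.
Hole (subtracted): ⌀18, A = 254.469 mm², y = 14 mm, Ī = 5 153 mm⁴.
Centroid: ȳ = ΣA·y / ΣA = 51.6681 mm.
Transfer each piece to the horizontal axis through the centroid using Ī + A·d² with d = y − 51.6681:
  flange: d = -37.6681 mm → contributes +7 480 475 mm⁴
  web: d = 56.3319 mm → contributes +16 981 162 mm⁴
  hole: d = -37.6681 mm → contributes −366 216 mm⁴
Total I = 24 095 421 mm⁴.

I_xx ≈ 2.410 × 10⁷ mm⁴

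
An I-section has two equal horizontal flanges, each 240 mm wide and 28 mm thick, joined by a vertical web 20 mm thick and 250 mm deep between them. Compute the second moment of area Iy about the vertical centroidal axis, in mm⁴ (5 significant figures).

Iy ≈ 6.4679 × 10⁷ mm⁴

Split into non-overlapping primitives; take the origin at the lower-left of the bounding box.
Bottom flange: 240 × 28, A = 6 720 mm², x = 120 mm, Ī = 32 256 000 mm⁴.
Web: 20 × 250, A = 5 000 mm², x = 120 mm, Ī = 166666.7 mm⁴.
Top flange: 240 × 28, A = 6 720 mm², x = 120 mm, Ī = 32 256 000 mm⁴.
By symmetry the centroid is at mid-width, x̄ = 120 mm.
All pieces are centred on the vertical centroidal axis, so I = ΣĪ = 64 678 667 mm⁴.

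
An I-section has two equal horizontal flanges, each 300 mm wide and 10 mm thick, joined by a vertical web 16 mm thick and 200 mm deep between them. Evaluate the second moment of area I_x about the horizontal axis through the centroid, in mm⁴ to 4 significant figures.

Treat the section as a set of non-overlapping primitives; coordinates are from the bounding-box lower-left.
Bottom flange: 300 × 10, A = 3 000 mm², y = 5 mm, Ī = 25 000 mm⁴.
Web: 16 × 200, A = 3 200 mm², y = 110 mm, Ī = 10 666 667 mm⁴.
Top flange: 300 × 10, A = 3 000 mm², y = 215 mm, Ī = 25 000 mm⁴.
By symmetry the centroid is at mid-height, ȳ = 110 mm.
Transfer each piece to the horizontal axis through the centroid using Ī + A·d² with d = y − 110:
  bottom flange: d = -105 mm → contributes +33 100 000 mm⁴
  web: d = 0 mm → contributes +10 666 667 mm⁴
  top flange: d = 105 mm → contributes +33 100 000 mm⁴
Total I = 76 866 667 mm⁴.

I_x ≈ 7.687 × 10⁷ mm⁴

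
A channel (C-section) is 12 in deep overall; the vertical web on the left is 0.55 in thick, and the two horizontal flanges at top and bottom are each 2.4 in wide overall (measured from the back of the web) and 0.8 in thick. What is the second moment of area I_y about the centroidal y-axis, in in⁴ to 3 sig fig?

Break the section into simple shapes (no overlaps), measuring from the bottom-left corner of the bounding box.
Web: 0.55 × 12, A = 6.6 in², x = 0.275 in, Ī = 0.16638 in⁴.
Top flange (beyond web): 1.85 × 0.8, A = 1.48 in², x = 1.475 in, Ī = 0.42211 in⁴.
Bottom flange (beyond web): 1.85 × 0.8, A = 1.48 in², x = 1.475 in, Ī = 0.42211 in⁴.
Centroid: x̄ = ΣA·x / ΣA = 0.64655 in.
Transfer each piece to the centroidal y-axis using Ī + A·d² with d = x − 0.64655:
  web: d = -0.37155 in → contributes +1.0775 in⁴
  top flange (beyond web): d = 0.82845 in → contributes +1.4379 in⁴
  bottom flange (beyond web): d = 0.82845 in → contributes +1.4379 in⁴
Total I = 3.9533 in⁴.

I_y ≈ 3.95 in⁴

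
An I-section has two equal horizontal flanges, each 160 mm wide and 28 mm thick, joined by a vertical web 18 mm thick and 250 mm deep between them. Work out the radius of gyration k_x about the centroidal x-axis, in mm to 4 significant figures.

Split into non-overlapping primitives; take the origin at the lower-left of the bounding box.
Bottom flange: 160 × 28, A = 4 480 mm², y = 14 mm, Ī = 292 693 mm⁴.
Web: 18 × 250, A = 4 500 mm², y = 153 mm, Ī = 23 437 500 mm⁴.
Top flange: 160 × 28, A = 4 480 mm², y = 292 mm, Ī = 292 693 mm⁴.
By symmetry the centroid is at mid-height, ȳ = 153 mm.
Transfer each piece to the centroidal x-axis using Ī + A·d² with d = y − 153:
  bottom flange: d = -139 mm → contributes +86 850 773 mm⁴
  web: d = 0 mm → contributes +23 437 500 mm⁴
  top flange: d = 139 mm → contributes +86 850 773 mm⁴
Total I = 197 139 047 mm⁴.
Radius of gyration: k = √(I/A) = √(197 139 047 / 13 460) = 121.022 mm.

k_x ≈ 121.0 mm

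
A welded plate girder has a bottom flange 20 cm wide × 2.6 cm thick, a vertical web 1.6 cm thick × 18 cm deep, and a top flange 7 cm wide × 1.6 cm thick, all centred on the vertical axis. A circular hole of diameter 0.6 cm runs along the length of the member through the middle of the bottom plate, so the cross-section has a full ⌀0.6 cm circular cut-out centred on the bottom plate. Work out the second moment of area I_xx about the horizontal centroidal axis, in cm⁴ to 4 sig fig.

Break the section into simple shapes (no overlaps), measuring from the bottom-left corner of the bounding box.
Bottom plate: 20 × 2.6, A = 52 cm², y = 1.3 cm, Ī = 29.2933 cm⁴.
Web plate: 1.6 × 18, A = 28.8 cm², y = 11.6 cm, Ī = 777.6 cm⁴.
Top plate: 7 × 1.6, A = 11.2 cm², y = 21.4 cm, Ī = 2.38933 cm⁴.
Hole (subtracted): ⌀0.6, A = 0.282743 cm², y = 1.3 cm, Ī = 0.00636173 cm⁴.
Centroid: ȳ = ΣA·y / ΣA = 6.98879 cm.
Transfer each piece to the horizontal centroidal axis using Ī + A·d² with d = y − 6.98879:
  bottom plate: d = -5.68879 cm → contributes +1712.13 cm⁴
  web plate: d = 4.61121 cm → contributes +1389.98 cm⁴
  top plate: d = 14.4112 cm → contributes +2328.44 cm⁴
  hole: d = -5.68879 cm → contributes −9.15659 cm⁴
Total I = 5421.4 cm⁴.

I_xx ≈ 5421 cm⁴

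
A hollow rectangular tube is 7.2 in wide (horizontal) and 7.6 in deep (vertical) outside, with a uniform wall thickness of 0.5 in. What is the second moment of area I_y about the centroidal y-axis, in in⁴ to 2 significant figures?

I_y ≈ 110 in⁴

Break the section into simple shapes (no overlaps), measuring from the bottom-left corner of the bounding box.
Outer rectangle: 7.2 × 7.6, A = 54.72 in², x = 3.6 in, Ī = 236.4 in⁴.
Inner void (subtracted): 6.2 × 6.6, A = 40.92 in², x = 3.6 in, Ī = 131.1 in⁴.
By symmetry the centroid is at mid-width, x̄ = 3.6 in.
All pieces are centred on the centroidal y-axis, so I = ΣĪ (holes subtracted) = 105.3 in⁴.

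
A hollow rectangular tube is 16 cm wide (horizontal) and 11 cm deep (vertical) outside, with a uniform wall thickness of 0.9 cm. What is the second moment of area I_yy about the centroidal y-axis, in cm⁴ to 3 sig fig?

Treat the section as a set of non-overlapping primitives; coordinates are from the bounding-box lower-left.
Outer rectangle: 16 × 11, A = 176 cm², x = 8 cm, Ī = 3754.7 cm⁴.
Inner void (subtracted): 14.2 × 9.2, A = 130.64 cm², x = 8 cm, Ī = 2195.2 cm⁴.
By symmetry the centroid is at mid-width, x̄ = 8 cm.
All pieces are centred on the centroidal y-axis, so I = ΣĪ (holes subtracted) = 1559.5 cm⁴.

I_yy ≈ 1560 cm⁴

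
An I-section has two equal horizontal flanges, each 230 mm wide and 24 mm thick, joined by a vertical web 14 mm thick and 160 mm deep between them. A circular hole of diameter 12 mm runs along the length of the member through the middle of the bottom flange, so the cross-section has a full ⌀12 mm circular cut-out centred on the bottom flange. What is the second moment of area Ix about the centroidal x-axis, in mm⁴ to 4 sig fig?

Ix ≈ 9.778 × 10⁷ mm⁴

Split into non-overlapping primitives; take the origin at the lower-left of the bounding box.
Bottom flange: 230 × 24, A = 5 520 mm², y = 12 mm, Ī = 264 960 mm⁴.
Web: 14 × 160, A = 2 240 mm², y = 104 mm, Ī = 4 778 667 mm⁴.
Top flange: 230 × 24, A = 5 520 mm², y = 196 mm, Ī = 264 960 mm⁴.
Hole (subtracted): ⌀12, A = 113.097 mm², y = 12 mm, Ī = 1017.88 mm⁴.
Centroid: ȳ = ΣA·y / ΣA = 104.79 mm.
Transfer each piece to the centroidal x-axis using Ī + A·d² with d = y − 104.79:
  bottom flange: d = -92.7902 mm → contributes +47 792 314 mm⁴
  web: d = -0.790236 mm → contributes +4 780 065 mm⁴
  top flange: d = 91.2098 mm → contributes +46 187 061 mm⁴
  hole: d = -92.7902 mm → contributes −974 789 mm⁴
Total I = 97 784 651 mm⁴.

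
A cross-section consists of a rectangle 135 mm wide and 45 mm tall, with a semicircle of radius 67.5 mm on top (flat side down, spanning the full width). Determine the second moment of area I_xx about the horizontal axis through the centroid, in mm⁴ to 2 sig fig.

I_xx ≈ 1.2 × 10⁷ mm⁴

Break the section into simple shapes (no overlaps), measuring from the bottom-left corner of the bounding box.
Rectangular body: 135 × 45, A = 6 075 mm², y = 22.5 mm, Ī = 1 025 156 mm⁴.
Semicircular cap: semicircle r = 67.5, A = 7 157 mm², y = 73.65 mm, Ī = 2 278 490 mm⁴.
Centroid: ȳ = ΣA·y / ΣA = 50.17 mm.
Transfer each piece to the horizontal axis through the centroid using Ī + A·d² with d = y − 50.17:
  rectangular body: d = -27.67 mm → contributes +5 674 691 mm⁴
  semicircular cap: d = 23.48 mm → contributes +6 225 138 mm⁴
Total I = 11 899 828 mm⁴.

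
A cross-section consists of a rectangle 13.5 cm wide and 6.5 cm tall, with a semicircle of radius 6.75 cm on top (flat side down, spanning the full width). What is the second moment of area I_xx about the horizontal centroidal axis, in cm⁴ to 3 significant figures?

Split into non-overlapping primitives; take the origin at the lower-left of the bounding box.
Rectangular body: 13.5 × 6.5, A = 87.75 cm², y = 3.25 cm, Ī = 308.95 cm⁴.
Semicircular cap: semicircle r = 6.75, A = 71.569 cm², y = 9.3648 cm, Ī = 227.85 cm⁴.
Centroid: ȳ = ΣA·y / ΣA = 5.9969 cm.
Transfer each piece to the horizontal centroidal axis using Ī + A·d² with d = y − 5.9969:
  rectangular body: d = -2.7469 cm → contributes +971.06 cm⁴
  semicircular cap: d = 3.3679 cm → contributes +1039.6 cm⁴
Total I = 2010.7 cm⁴.

I_xx ≈ 2010 cm⁴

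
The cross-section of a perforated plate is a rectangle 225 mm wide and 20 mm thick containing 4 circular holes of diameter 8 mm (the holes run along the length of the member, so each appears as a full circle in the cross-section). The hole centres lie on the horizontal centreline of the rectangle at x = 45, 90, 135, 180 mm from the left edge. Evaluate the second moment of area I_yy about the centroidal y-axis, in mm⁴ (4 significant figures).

Treat the section as a set of non-overlapping primitives; coordinates are from the bounding-box lower-left.
Plate: 225 × 20, A = 4 500 mm², x = 112.5 mm, Ī = 18 984 375 mm⁴.
Hole 1 (subtracted): ⌀8, A = 50.2655 mm², x = 45 mm, Ī = 201.062 mm⁴.
Hole 2 (subtracted): ⌀8, A = 50.2655 mm², x = 90 mm, Ī = 201.062 mm⁴.
Hole 3 (subtracted): ⌀8, A = 50.2655 mm², x = 135 mm, Ī = 201.062 mm⁴.
Hole 4 (subtracted): ⌀8, A = 50.2655 mm², x = 180 mm, Ī = 201.062 mm⁴.
By symmetry the centroid is at mid-width, x̄ = 112.5 mm.
Transfer each piece to the centroidal y-axis using Ī + A·d² with d = x − 112.5:
  plate: d = 0 mm → contributes +18 984 375 mm⁴
  hole 1: d = -67.5 mm → contributes −229 223 mm⁴
  hole 2: d = -22.5 mm → contributes −25 648 mm⁴
  hole 3: d = 22.5 mm → contributes −25 648 mm⁴
  hole 4: d = 67.5 mm → contributes −229 223 mm⁴
Total I = 18 474 633 mm⁴.

I_yy ≈ 1.847 × 10⁷ mm⁴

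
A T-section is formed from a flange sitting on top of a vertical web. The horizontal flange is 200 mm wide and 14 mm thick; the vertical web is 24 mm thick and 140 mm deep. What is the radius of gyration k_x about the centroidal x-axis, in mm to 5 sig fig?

Split into non-overlapping primitives; take the origin at the lower-left of the bounding box.
Flange: 200 × 14, A = 2 800 mm², y = 147 mm, Ī = 45733.33 mm⁴.
Web: 24 × 140, A = 3 360 mm², y = 70 mm, Ī = 5 488 000 mm⁴.
Centroid: ȳ = ΣA·y / ΣA = 105 mm.
Transfer each piece to the centroidal x-axis using Ī + A·d² with d = y − 105:
  flange: d = 42 mm → contributes +4 984 933 mm⁴
  web: d = -35 mm → contributes +9 604 000 mm⁴
Total I = 14 588 933 mm⁴.
Radius of gyration: k = √(I/A) = √(14 588 933 / 6 160) = 48.66553 mm.

k_x ≈ 48.666 mm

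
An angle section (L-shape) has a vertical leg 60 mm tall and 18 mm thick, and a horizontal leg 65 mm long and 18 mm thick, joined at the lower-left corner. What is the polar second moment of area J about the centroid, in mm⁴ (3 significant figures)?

J ≈ 1.24 × 10⁶ mm⁴

Split into non-overlapping primitives; take the origin at the lower-left of the bounding box.
Vertical leg: 18 × 60, A = 1 080 mm², y = 30 mm, Ī = 324 000 mm⁴.
Horizontal leg (remainder): 47 × 18, A = 846 mm², y = 9 mm, Ī = 22 842 mm⁴.
Centroid: ȳ = ΣA·y / ΣA = 20.776 mm.
Transfer each piece to the centroidal x-axis using Ī + A·d² with d = y − 20.776:
  vertical leg: d = 9.2243 mm → contributes +415 895 mm⁴
  horizontal leg (remainder): d = -11.776 mm → contributes +140 154 mm⁴
Total I = 556 049 mm⁴.
For the y-axis: x̄ = 23.276 mm.
Repeating about the centroidal y-axis gives I_y = 685 972 mm⁴.
Polar second moment: J = I_x + I_y = 1 242 021 mm⁴.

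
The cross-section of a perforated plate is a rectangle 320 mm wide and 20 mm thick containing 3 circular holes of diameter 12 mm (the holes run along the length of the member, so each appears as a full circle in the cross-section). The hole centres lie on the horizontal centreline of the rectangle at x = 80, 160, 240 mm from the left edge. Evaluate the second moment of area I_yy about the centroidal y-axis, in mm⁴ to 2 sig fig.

I_yy ≈ 5.3 × 10⁷ mm⁴

Break the section into simple shapes (no overlaps), measuring from the bottom-left corner of the bounding box.
Plate: 320 × 20, A = 6 400 mm², x = 160 mm, Ī = 54 613 333 mm⁴.
Hole 1 (subtracted): ⌀12, A = 113.1 mm², x = 80 mm, Ī = 1 018 mm⁴.
Hole 2 (subtracted): ⌀12, A = 113.1 mm², x = 160 mm, Ī = 1 018 mm⁴.
Hole 3 (subtracted): ⌀12, A = 113.1 mm², x = 240 mm, Ī = 1 018 mm⁴.
By symmetry the centroid is at mid-width, x̄ = 160 mm.
Transfer each piece to the centroidal y-axis using Ī + A·d² with d = x − 160:
  plate: d = 0 mm → contributes +54 613 333 mm⁴
  hole 1: d = -80 mm → contributes −724 841 mm⁴
  hole 2: d = 0 mm → contributes −1 018 mm⁴
  hole 3: d = 80 mm → contributes −724 841 mm⁴
Total I = 53 162 634 mm⁴.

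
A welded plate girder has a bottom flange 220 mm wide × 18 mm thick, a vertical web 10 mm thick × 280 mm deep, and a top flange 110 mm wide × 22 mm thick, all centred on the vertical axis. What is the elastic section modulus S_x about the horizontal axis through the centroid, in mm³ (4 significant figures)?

Break the section into simple shapes (no overlaps), measuring from the bottom-left corner of the bounding box.
Bottom plate: 220 × 18, A = 3 960 mm², y = 9 mm, Ī = 106 920 mm⁴.
Web plate: 10 × 280, A = 2 800 mm², y = 158 mm, Ī = 18 293 333 mm⁴.
Top plate: 110 × 22, A = 2 420 mm², y = 309 mm, Ī = 97606.7 mm⁴.
Centroid: ȳ = ΣA·y / ΣA = 133.532 mm.
Transfer each piece to the horizontal axis through the centroid using Ī + A·d² with d = y − 133.532:
  bottom plate: d = -124.532 mm → contributes +61 519 063 mm⁴
  web plate: d = 24.4684 mm → contributes +19 969 702 mm⁴
  top plate: d = 175.468 mm → contributes +74 607 381 mm⁴
Total I = 156 096 146 mm⁴.
Extreme fibre distance c = 186.468 mm; S = I/c = 837 118 mm³.

S_x ≈ 8.371 × 10⁵ mm³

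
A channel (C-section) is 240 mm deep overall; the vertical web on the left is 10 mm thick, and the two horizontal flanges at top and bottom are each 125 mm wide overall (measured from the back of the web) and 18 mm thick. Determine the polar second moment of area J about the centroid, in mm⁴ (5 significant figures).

Treat the section as a set of non-overlapping primitives; coordinates are from the bounding-box lower-left.
Web: 10 × 240, A = 2 400 mm², y = 120 mm, Ī = 11 520 000 mm⁴.
Top flange (beyond web): 115 × 18, A = 2 070 mm², y = 231 mm, Ī = 55 890 mm⁴.
Bottom flange (beyond web): 115 × 18, A = 2 070 mm², y = 9 mm, Ī = 55 890 mm⁴.
By symmetry the centroid is at mid-height, ȳ = 120 mm.
Transfer each piece to the centroidal x-axis using Ī + A·d² with d = y − 120:
  web: d = 0 mm → contributes +11 520 000 mm⁴
  top flange (beyond web): d = 111 mm → contributes +25 560 360 mm⁴
  bottom flange (beyond web): d = -111 mm → contributes +25 560 360 mm⁴
Total I = 62 640 720 mm⁴.
For the y-axis: x̄ = 44.56422 mm.
Repeating about the centroidal y-axis gives I_y = 10 517 258 mm⁴.
Polar second moment: J = I_x + I_y = 73 157 978 mm⁴.

J ≈ 7.3158 × 10⁷ mm⁴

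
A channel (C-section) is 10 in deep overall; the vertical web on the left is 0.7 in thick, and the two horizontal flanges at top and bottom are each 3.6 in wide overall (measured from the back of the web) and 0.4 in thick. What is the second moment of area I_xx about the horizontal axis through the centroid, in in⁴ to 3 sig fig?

Break the section into simple shapes (no overlaps), measuring from the bottom-left corner of the bounding box.
Web: 0.7 × 10, A = 7 in², y = 5 in, Ī = 58.333 in⁴.
Top flange (beyond web): 2.9 × 0.4, A = 1.16 in², y = 9.8 in, Ī = 0.015467 in⁴.
Bottom flange (beyond web): 2.9 × 0.4, A = 1.16 in², y = 0.2 in, Ī = 0.015467 in⁴.
By symmetry the centroid is at mid-height, ȳ = 5 in.
Transfer each piece to the horizontal axis through the centroid using Ī + A·d² with d = y − 5:
  web: d = 0 in → contributes +58.333 in⁴
  top flange (beyond web): d = 4.8 in → contributes +26.742 in⁴
  bottom flange (beyond web): d = -4.8 in → contributes +26.742 in⁴
Total I = 111.82 in⁴.

I_xx ≈ 112 in⁴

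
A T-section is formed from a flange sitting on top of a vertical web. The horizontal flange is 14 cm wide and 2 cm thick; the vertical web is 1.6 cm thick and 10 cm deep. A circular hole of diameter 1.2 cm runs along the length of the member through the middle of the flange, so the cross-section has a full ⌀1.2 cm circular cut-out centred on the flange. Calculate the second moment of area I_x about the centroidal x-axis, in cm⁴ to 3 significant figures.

Treat the section as a set of non-overlapping primitives; coordinates are from the bounding-box lower-left.
Flange: 14 × 2, A = 28 cm², y = 11 cm, Ī = 9.3333 cm⁴.
Web: 1.6 × 10, A = 16 cm², y = 5 cm, Ī = 133.33 cm⁴.
Hole (subtracted): ⌀1.2, A = 1.131 cm², y = 11 cm, Ī = 0.10179 cm⁴.
Centroid: ȳ = ΣA·y / ΣA = 8.7606 cm.
Transfer each piece to the centroidal x-axis using Ī + A·d² with d = y − 8.7606:
  flange: d = 2.2394 cm → contributes +149.75 cm⁴
  web: d = -3.7606 cm → contributes +359.61 cm⁴
  hole: d = 2.2394 cm → contributes −5.7734 cm⁴
Total I = 503.58 cm⁴.

I_x ≈ 504 cm⁴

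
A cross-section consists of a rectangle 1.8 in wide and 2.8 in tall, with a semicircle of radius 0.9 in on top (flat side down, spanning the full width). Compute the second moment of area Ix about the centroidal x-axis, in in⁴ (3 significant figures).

Treat the section as a set of non-overlapping primitives; coordinates are from the bounding-box lower-left.
Rectangular body: 1.8 × 2.8, A = 5.04 in², y = 1.4 in, Ī = 3.2928 in⁴.
Semicircular cap: semicircle r = 0.9, A = 1.2723 in², y = 3.182 in, Ī = 0.072012 in⁴.
Centroid: ȳ = ΣA·y / ΣA = 1.7592 in.
Transfer each piece to the centroidal x-axis using Ī + A·d² with d = y − 1.7592:
  rectangular body: d = -0.35918 in → contributes +3.943 in⁴
  semicircular cap: d = 1.4228 in → contributes +2.6477 in⁴
Total I = 6.5907 in⁴.

Ix ≈ 6.59 in⁴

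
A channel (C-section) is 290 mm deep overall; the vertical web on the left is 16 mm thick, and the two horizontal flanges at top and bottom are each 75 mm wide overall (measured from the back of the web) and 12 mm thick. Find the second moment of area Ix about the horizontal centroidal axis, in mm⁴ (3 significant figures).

Ix ≈ 5.99 × 10⁷ mm⁴

Decompose the section into non-overlapping parts with the origin at the bottom-left of its bounding rectangle.
Web: 16 × 290, A = 4 640 mm², y = 145 mm, Ī = 32 518 667 mm⁴.
Top flange (beyond web): 59 × 12, A = 708 mm², y = 284 mm, Ī = 8 496 mm⁴.
Bottom flange (beyond web): 59 × 12, A = 708 mm², y = 6 mm, Ī = 8 496 mm⁴.
By symmetry the centroid is at mid-height, ȳ = 145 mm.
Transfer each piece to the horizontal centroidal axis using Ī + A·d² with d = y − 145:
  web: d = 0 mm → contributes +32 518 667 mm⁴
  top flange (beyond web): d = 139 mm → contributes +13 687 764 mm⁴
  bottom flange (beyond web): d = -139 mm → contributes +13 687 764 mm⁴
Total I = 59 894 195 mm⁴.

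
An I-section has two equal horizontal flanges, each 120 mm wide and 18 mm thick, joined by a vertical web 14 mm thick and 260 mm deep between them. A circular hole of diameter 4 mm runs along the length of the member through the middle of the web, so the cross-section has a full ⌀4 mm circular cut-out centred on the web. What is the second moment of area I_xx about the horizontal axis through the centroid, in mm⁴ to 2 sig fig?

Treat the section as a set of non-overlapping primitives; coordinates are from the bounding-box lower-left.
Bottom flange: 120 × 18, A = 2 160 mm², y = 9 mm, Ī = 58 320 mm⁴.
Web: 14 × 260, A = 3 640 mm², y = 148 mm, Ī = 20 505 333 mm⁴.
Top flange: 120 × 18, A = 2 160 mm², y = 287 mm, Ī = 58 320 mm⁴.
Hole (subtracted): ⌀4, A = 12.57 mm², y = 148 mm, Ī = 12.57 mm⁴.
By symmetry the centroid is at mid-height, ȳ = 148 mm.
Transfer each piece to the horizontal axis through the centroid using Ī + A·d² with d = y − 148:
  bottom flange: d = -139 mm → contributes +41 791 680 mm⁴
  web: d = 0 mm → contributes +20 505 333 mm⁴
  top flange: d = 139 mm → contributes +41 791 680 mm⁴
  hole: d = 0 mm → contributes −12.57 mm⁴
Total I = 104 088 681 mm⁴.

I_xx ≈ 1.0 × 10⁸ mm⁴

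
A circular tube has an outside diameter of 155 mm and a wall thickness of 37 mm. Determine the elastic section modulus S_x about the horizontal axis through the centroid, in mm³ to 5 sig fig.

Treat the section as a set of non-overlapping primitives; coordinates are from the bounding-box lower-left.
Outer circle: ⌀155, A = 18869.19 mm², y = 77.5 mm, Ī = 28 333 269 mm⁴.
Bore (subtracted): ⌀81, A = 5152.997 mm², y = 77.5 mm, Ī = 2 113 051 mm⁴.
By symmetry the centroid is at mid-height, ȳ = 77.5 mm.
All pieces are centred on the horizontal axis through the centroid, so I = ΣĪ (holes subtracted) = 26 220 218 mm⁴.
Extreme fibre distance c = 77.5 mm; S = I/c = 338325.4 mm³.

S_x ≈ 3.3833 × 10⁵ mm³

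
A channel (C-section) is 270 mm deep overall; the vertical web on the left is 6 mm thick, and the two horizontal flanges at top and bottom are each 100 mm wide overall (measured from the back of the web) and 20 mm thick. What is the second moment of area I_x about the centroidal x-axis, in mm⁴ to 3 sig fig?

Split into non-overlapping primitives; take the origin at the lower-left of the bounding box.
Web: 6 × 270, A = 1 620 mm², y = 135 mm, Ī = 9 841 500 mm⁴.
Top flange (beyond web): 94 × 20, A = 1 880 mm², y = 260 mm, Ī = 62 667 mm⁴.
Bottom flange (beyond web): 94 × 20, A = 1 880 mm², y = 10 mm, Ī = 62 667 mm⁴.
By symmetry the centroid is at mid-height, ȳ = 135 mm.
Transfer each piece to the centroidal x-axis using Ī + A·d² with d = y − 135:
  web: d = 0 mm → contributes +9 841 500 mm⁴
  top flange (beyond web): d = 125 mm → contributes +29 437 667 mm⁴
  bottom flange (beyond web): d = -125 mm → contributes +29 437 667 mm⁴
Total I = 68 716 833 mm⁴.

I_x ≈ 6.87 × 10⁷ mm⁴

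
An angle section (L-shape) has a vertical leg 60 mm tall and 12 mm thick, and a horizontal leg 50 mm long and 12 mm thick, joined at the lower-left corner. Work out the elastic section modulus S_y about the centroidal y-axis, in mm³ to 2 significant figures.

Treat the section as a set of non-overlapping primitives; coordinates are from the bounding-box lower-left.
Vertical leg: 12 × 60, A = 720 mm², x = 6 mm, Ī = 8 640 mm⁴.
Horizontal leg (remainder): 38 × 12, A = 456 mm², x = 31 mm, Ī = 54 872 mm⁴.
Centroid: x̄ = ΣA·x / ΣA = 15.69 mm.
Transfer each piece to the centroidal y-axis using Ī + A·d² with d = x − 15.69:
  vertical leg: d = -9.694 mm → contributes +76 299 mm⁴
  horizontal leg (remainder): d = 15.31 mm → contributes +161 702 mm⁴
Total I = 238 002 mm⁴.
Extreme fibre distance c = 34.31 mm; S = I/c = 6 938 mm³.

S_y ≈ 6900 mm³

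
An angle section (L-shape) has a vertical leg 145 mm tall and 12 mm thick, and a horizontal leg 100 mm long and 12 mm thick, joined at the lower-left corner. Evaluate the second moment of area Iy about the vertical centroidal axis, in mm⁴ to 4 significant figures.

Break the section into simple shapes (no overlaps), measuring from the bottom-left corner of the bounding box.
Vertical leg: 12 × 145, A = 1 740 mm², x = 6 mm, Ī = 20 880 mm⁴.
Horizontal leg (remainder): 88 × 12, A = 1 056 mm², x = 56 mm, Ī = 681 472 mm⁴.
Centroid: x̄ = ΣA·x / ΣA = 24.8841 mm.
Transfer each piece to the vertical centroidal axis using Ī + A·d² with d = x − 24.8841:
  vertical leg: d = -18.8841 mm → contributes +641 381 mm⁴
  horizontal leg (remainder): d = 31.1159 mm → contributes +1 703 889 mm⁴
Total I = 2 345 270 mm⁴.

Iy ≈ 2.345 × 10⁶ mm⁴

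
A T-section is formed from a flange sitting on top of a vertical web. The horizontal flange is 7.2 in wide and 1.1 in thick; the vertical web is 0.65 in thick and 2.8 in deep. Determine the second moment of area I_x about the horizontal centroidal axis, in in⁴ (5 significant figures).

I_x ≈ 7.6151 in⁴

Break the section into simple shapes (no overlaps), measuring from the bottom-left corner of the bounding box.
Flange: 7.2 × 1.1, A = 7.92 in², y = 3.35 in, Ī = 0.7986 in⁴.
Web: 0.65 × 2.8, A = 1.82 in², y = 1.4 in, Ī = 1.189067 in⁴.
Centroid: ȳ = ΣA·y / ΣA = 2.985626 in.
Transfer each piece to the horizontal centroidal axis using Ī + A·d² with d = y − 2.985626:
  flange: d = 0.3643737 in → contributes +1.850124 in⁴
  web: d = -1.585626 in → contributes +5.76493 in⁴
Total I = 7.615054 in⁴.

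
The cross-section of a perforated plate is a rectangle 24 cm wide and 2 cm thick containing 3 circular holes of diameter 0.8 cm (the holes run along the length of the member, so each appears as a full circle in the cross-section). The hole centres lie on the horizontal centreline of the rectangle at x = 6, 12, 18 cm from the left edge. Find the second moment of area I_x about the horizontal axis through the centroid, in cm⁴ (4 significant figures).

Treat the section as a set of non-overlapping primitives; coordinates are from the bounding-box lower-left.
Plate: 24 × 2, A = 48 cm², y = 1 cm, Ī = 16 cm⁴.
Hole 1 (subtracted): ⌀0.8, A = 0.502655 cm², y = 1 cm, Ī = 0.0201062 cm⁴.
Hole 2 (subtracted): ⌀0.8, A = 0.502655 cm², y = 1 cm, Ī = 0.0201062 cm⁴.
Hole 3 (subtracted): ⌀0.8, A = 0.502655 cm², y = 1 cm, Ī = 0.0201062 cm⁴.
By symmetry the centroid is at mid-height, ȳ = 1 cm.
All pieces are centred on the horizontal axis through the centroid, so I = ΣĪ (holes subtracted) = 15.9397 cm⁴.

I_x ≈ 15.94 cm⁴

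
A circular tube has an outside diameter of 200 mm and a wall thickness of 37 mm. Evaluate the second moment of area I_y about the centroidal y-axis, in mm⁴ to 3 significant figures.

I_y ≈ 6.62 × 10⁷ mm⁴

Break the section into simple shapes (no overlaps), measuring from the bottom-left corner of the bounding box.
Outer circle: ⌀200, A = 31 416 mm², x = 100 mm, Ī = 78 539 816 mm⁴.
Bore (subtracted): ⌀126, A = 12 469 mm², x = 100 mm, Ī = 12 372 347 mm⁴.
By symmetry the centroid is at mid-width, x̄ = 100 mm.
All pieces are centred on the centroidal y-axis, so I = ΣĪ (holes subtracted) = 66 167 470 mm⁴.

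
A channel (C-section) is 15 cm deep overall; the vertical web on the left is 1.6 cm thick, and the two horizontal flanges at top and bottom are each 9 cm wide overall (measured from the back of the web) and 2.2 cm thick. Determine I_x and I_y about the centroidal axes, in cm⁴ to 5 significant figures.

Treat the section as a set of non-overlapping primitives; coordinates are from the bounding-box lower-left.
Web: 1.6 × 15, A = 24 cm², y = 7.5 cm, Ī = 450 cm⁴.
Top flange (beyond web): 7.4 × 2.2, A = 16.28 cm², y = 13.9 cm, Ī = 6.566267 cm⁴.
Bottom flange (beyond web): 7.4 × 2.2, A = 16.28 cm², y = 1.1 cm, Ī = 6.566267 cm⁴.
By symmetry the centroid is at mid-height, ȳ = 7.5 cm.
Transfer each piece to the centroidal x-axis using Ī + A·d² with d = y − 7.5:
  web: d = 0 cm → contributes +450 cm⁴
  top flange (beyond web): d = 6.4 cm → contributes +673.3951 cm⁴
  bottom flange (beyond web): d = -6.4 cm → contributes +673.3951 cm⁴
Total I = 1796.79 cm⁴.
For the y-axis: x̄ = 3.390523 cm.
Repeating about the centroidal y-axis gives I_y = 433.4787 cm⁴.

I_x ≈ 1796.8 cm⁴, I_y ≈ 433.48 cm⁴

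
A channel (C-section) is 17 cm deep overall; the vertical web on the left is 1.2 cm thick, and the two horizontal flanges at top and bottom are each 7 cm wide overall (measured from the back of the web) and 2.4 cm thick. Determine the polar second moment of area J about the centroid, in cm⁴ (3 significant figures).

J ≈ 2210 cm⁴

Treat the section as a set of non-overlapping primitives; coordinates are from the bounding-box lower-left.
Web: 1.2 × 17, A = 20.4 cm², y = 8.5 cm, Ī = 491.3 cm⁴.
Top flange (beyond web): 5.8 × 2.4, A = 13.92 cm², y = 15.8 cm, Ī = 6.6816 cm⁴.
Bottom flange (beyond web): 5.8 × 2.4, A = 13.92 cm², y = 1.2 cm, Ī = 6.6816 cm⁴.
By symmetry the centroid is at mid-height, ȳ = 8.5 cm.
Transfer each piece to the centroidal x-axis using Ī + A·d² with d = y − 8.5:
  web: d = 0 cm → contributes +491.3 cm⁴
  top flange (beyond web): d = 7.3 cm → contributes +748.48 cm⁴
  bottom flange (beyond web): d = -7.3 cm → contributes +748.48 cm⁴
Total I = 1988.3 cm⁴.
For the y-axis: x̄ = 2.6199 cm.
Repeating about the centroidal y-axis gives I_y = 224.71 cm⁴.
Polar second moment: J = I_x + I_y = 2 213 cm⁴.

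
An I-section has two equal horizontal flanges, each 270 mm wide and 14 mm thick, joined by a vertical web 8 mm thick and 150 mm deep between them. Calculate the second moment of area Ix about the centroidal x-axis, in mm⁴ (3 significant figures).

Ix ≈ 5.32 × 10⁷ mm⁴

Decompose the section into non-overlapping parts with the origin at the bottom-left of its bounding rectangle.
Bottom flange: 270 × 14, A = 3 780 mm², y = 7 mm, Ī = 61 740 mm⁴.
Web: 8 × 150, A = 1 200 mm², y = 89 mm, Ī = 2 250 000 mm⁴.
Top flange: 270 × 14, A = 3 780 mm², y = 171 mm, Ī = 61 740 mm⁴.
By symmetry the centroid is at mid-height, ȳ = 89 mm.
Transfer each piece to the centroidal x-axis using Ī + A·d² with d = y − 89:
  bottom flange: d = -82 mm → contributes +25 478 460 mm⁴
  web: d = 0 mm → contributes +2 250 000 mm⁴
  top flange: d = 82 mm → contributes +25 478 460 mm⁴
Total I = 53 206 920 mm⁴.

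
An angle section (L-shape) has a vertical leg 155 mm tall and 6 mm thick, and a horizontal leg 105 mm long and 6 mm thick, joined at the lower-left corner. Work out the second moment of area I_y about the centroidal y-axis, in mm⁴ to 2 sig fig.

I_y ≈ 1.5 × 10⁶ mm⁴

Treat the section as a set of non-overlapping primitives; coordinates are from the bounding-box lower-left.
Vertical leg: 6 × 155, A = 930 mm², x = 3 mm, Ī = 2 790 mm⁴.
Horizontal leg (remainder): 99 × 6, A = 594 mm², x = 55.5 mm, Ī = 485 150 mm⁴.
Centroid: x̄ = ΣA·x / ΣA = 23.46 mm.
Transfer each piece to the centroidal y-axis using Ī + A·d² with d = x − 23.46:
  vertical leg: d = -20.46 mm → contributes +392 198 mm⁴
  horizontal leg (remainder): d = 32.04 mm → contributes +1 094 828 mm⁴
Total I = 1 487 026 mm⁴.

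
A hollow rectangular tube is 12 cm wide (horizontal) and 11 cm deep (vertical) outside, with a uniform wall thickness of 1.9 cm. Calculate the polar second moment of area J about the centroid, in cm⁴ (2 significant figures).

J ≈ 2300 cm⁴

Break the section into simple shapes (no overlaps), measuring from the bottom-left corner of the bounding box.
Outer rectangle: 12 × 11, A = 132 cm², y = 5.5 cm, Ī = 1 331 cm⁴.
Inner void (subtracted): 8.2 × 7.2, A = 59.04 cm², y = 5.5 cm, Ī = 255.1 cm⁴.
By symmetry the centroid is at mid-height, ȳ = 5.5 cm.
All pieces are centred on the centroidal x-axis, so I = ΣĪ (holes subtracted) = 1 076 cm⁴.
Repeating about the centroidal y-axis gives I_y = 1 253 cm⁴.
Polar second moment: J = I_x + I_y = 2 329 cm⁴.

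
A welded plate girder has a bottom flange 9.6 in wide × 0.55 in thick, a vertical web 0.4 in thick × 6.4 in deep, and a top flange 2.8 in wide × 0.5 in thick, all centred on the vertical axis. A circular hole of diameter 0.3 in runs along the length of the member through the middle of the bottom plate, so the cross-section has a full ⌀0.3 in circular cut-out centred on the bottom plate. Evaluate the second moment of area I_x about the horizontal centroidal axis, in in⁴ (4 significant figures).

Break the section into simple shapes (no overlaps), measuring from the bottom-left corner of the bounding box.
Bottom plate: 9.6 × 0.55, A = 5.28 in², y = 0.275 in, Ī = 0.1331 in⁴.
Web plate: 0.4 × 6.4, A = 2.56 in², y = 3.75 in, Ī = 8.73813 in⁴.
Top plate: 2.8 × 0.5, A = 1.4 in², y = 7.2 in, Ī = 0.0291667 in⁴.
Hole (subtracted): ⌀0.3, A = 0.0706858 in², y = 0.275 in, Ī = 0.000397608 in⁴.
Centroid: ȳ = ΣA·y / ΣA = 2.30252 in.
Transfer each piece to the horizontal centroidal axis using Ī + A·d² with d = y − 2.30252:
  bottom plate: d = -2.02752 in → contributes +21.8384 in⁴
  web plate: d = 1.44748 in → contributes +14.1018 in⁴
  top plate: d = 4.89748 in → contributes +33.6086 in⁴
  hole: d = -2.02752 in → contributes −0.290977 in⁴
Total I = 69.2578 in⁴.

I_x ≈ 69.26 in⁴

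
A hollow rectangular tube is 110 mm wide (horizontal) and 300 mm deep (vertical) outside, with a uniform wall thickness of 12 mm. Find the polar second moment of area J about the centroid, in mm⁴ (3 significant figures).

J ≈ 1.15 × 10⁸ mm⁴

Split into non-overlapping primitives; take the origin at the lower-left of the bounding box.
Outer rectangle: 110 × 300, A = 33 000 mm², y = 150 mm, Ī = 247 500 000 mm⁴.
Inner void (subtracted): 86 × 276, A = 23 736 mm², y = 150 mm, Ī = 150 676 128 mm⁴.
By symmetry the centroid is at mid-height, ȳ = 150 mm.
All pieces are centred on the centroidal x-axis, so I = ΣĪ (holes subtracted) = 96 823 872 mm⁴.
Repeating about the centroidal y-axis gives I_y = 18 645 712 mm⁴.
Polar second moment: J = I_x + I_y = 115 469 584 mm⁴.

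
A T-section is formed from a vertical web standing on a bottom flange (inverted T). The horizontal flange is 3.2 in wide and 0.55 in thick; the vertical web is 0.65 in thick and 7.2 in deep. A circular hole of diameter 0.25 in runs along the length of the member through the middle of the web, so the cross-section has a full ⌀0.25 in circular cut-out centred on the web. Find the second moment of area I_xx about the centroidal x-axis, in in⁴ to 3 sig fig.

I_xx ≈ 39.4 in⁴

Decompose the section into non-overlapping parts with the origin at the bottom-left of its bounding rectangle.
Flange: 3.2 × 0.55, A = 1.76 in², y = 0.275 in, Ī = 0.044367 in⁴.
Web: 0.65 × 7.2, A = 4.68 in², y = 4.15 in, Ī = 20.218 in⁴.
Hole (subtracted): ⌀0.25, A = 0.049087 in², y = 4.15 in, Ī = 0.00019175 in⁴.
Centroid: ȳ = ΣA·y / ΣA = 3.0829 in.
Transfer each piece to the centroidal x-axis using Ī + A·d² with d = y − 3.0829:
  flange: d = -2.8079 in → contributes +13.92 in⁴
  web: d = 1.0671 in → contributes +25.547 in⁴
  hole: d = 1.0671 in → contributes −0.056092 in⁴
Total I = 39.411 in⁴.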